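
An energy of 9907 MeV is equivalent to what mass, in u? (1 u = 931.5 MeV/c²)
m = E/c² = 10.64 u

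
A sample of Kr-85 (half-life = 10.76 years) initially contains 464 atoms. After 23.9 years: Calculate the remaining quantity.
N = N₀(1/2)^(t/t½) = 99.51 atoms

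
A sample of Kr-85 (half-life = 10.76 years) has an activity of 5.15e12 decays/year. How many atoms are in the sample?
N = A/λ = 7.995e13 atoms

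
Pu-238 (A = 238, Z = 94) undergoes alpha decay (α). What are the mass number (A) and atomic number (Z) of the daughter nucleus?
Daughter: A = 234, Z = 92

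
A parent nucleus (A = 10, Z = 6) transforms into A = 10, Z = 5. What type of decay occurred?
ΔA = 0, ΔZ = -1 ⇒ beta-plus decay (β⁺) or electron capture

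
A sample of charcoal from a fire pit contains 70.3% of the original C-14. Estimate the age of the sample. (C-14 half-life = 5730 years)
Age = t½ × log₂(1/ratio) = 2913 years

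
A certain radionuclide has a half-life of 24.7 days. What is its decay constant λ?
λ = ln(2)/t½ = 0.02806 day⁻¹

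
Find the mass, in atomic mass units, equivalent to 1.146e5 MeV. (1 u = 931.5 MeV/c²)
m = E/c² = 123 u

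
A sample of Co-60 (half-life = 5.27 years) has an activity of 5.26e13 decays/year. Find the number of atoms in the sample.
N = A/λ = 3.999e14 atoms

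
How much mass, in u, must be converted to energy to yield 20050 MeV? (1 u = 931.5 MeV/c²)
m = E/c² = 21.52 u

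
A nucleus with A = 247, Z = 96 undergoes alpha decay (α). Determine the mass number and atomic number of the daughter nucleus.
Daughter: A = 243, Z = 94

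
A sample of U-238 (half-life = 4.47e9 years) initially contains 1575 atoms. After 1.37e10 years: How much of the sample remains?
N = N₀(1/2)^(t/t½) = 188.2 atoms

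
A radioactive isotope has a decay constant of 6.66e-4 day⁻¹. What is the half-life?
t½ = ln(2)/λ = 1041 days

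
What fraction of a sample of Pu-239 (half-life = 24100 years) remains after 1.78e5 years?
N/N₀ = (1/2)^(t/t½) = 0.005979 = 0.598%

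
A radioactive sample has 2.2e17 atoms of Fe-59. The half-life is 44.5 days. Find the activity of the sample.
A = λN = 3.427e15 decays/day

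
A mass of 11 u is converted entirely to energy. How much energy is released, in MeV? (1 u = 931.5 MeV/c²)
E = mc² = 10250 MeV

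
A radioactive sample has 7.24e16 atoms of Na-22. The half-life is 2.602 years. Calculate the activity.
A = λN = 1.929e16 decays/year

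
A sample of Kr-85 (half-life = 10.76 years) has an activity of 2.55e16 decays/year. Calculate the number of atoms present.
N = A/λ = 3.958e17 atoms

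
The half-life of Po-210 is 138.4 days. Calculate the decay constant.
λ = ln(2)/t½ = 0.005008 day⁻¹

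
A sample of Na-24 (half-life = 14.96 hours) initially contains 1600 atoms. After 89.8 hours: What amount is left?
N = N₀(1/2)^(t/t½) = 24.95 atoms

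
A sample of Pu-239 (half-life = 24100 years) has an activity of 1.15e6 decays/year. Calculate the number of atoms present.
N = A/λ = 3.998e10 atoms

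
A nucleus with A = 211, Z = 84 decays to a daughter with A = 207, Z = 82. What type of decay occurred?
ΔA = -4, ΔZ = -2 ⇒ alpha decay (α)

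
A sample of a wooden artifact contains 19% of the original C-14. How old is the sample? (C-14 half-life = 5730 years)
Age = t½ × log₂(1/ratio) = 13730 years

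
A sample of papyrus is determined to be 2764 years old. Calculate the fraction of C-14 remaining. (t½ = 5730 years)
N/N₀ = (1/2)^(t/t½) = 0.7158 = 71.6%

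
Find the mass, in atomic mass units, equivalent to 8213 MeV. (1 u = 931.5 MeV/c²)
m = E/c² = 8.817 u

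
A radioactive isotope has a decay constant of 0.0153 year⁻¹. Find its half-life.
t½ = ln(2)/λ = 45.3 years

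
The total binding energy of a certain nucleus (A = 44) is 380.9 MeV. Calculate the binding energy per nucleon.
B.E./A = 380.9/44 = 8.657 MeV/nucleon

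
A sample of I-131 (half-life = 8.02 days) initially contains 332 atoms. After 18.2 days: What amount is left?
N = N₀(1/2)^(t/t½) = 68.87 atoms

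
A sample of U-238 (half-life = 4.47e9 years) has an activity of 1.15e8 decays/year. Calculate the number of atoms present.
N = A/λ = 7.416e17 atoms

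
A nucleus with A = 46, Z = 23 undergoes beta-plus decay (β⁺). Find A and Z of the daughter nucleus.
Daughter: A = 46, Z = 22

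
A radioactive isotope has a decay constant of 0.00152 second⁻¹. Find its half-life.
t½ = ln(2)/λ = 456 seconds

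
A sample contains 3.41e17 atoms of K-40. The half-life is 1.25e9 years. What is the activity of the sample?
A = λN = 1.891e8 decays/year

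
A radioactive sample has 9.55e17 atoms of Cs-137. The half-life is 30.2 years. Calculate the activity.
A = λN = 2.192e16 decays/year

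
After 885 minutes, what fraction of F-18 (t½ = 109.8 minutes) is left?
N/N₀ = (1/2)^(t/t½) = 0.003747 = 0.375%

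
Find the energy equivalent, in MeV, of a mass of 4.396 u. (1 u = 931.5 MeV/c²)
E = mc² = 4095 MeV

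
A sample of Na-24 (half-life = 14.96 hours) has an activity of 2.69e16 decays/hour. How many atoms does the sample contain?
N = A/λ = 5.806e17 atoms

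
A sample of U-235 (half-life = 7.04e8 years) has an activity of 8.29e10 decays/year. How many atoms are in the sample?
N = A/λ = 8.42e19 atoms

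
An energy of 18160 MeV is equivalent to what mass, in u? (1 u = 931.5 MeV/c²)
m = E/c² = 19.5 u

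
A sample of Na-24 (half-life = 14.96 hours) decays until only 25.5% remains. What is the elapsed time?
t = t½ × log₂(N₀/N) = 29.49 hours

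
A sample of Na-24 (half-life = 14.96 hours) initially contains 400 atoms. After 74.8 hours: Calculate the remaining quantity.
N = N₀(1/2)^(t/t½) = 12.5 atoms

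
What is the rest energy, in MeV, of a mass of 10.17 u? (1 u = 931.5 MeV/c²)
E = mc² = 9473 MeV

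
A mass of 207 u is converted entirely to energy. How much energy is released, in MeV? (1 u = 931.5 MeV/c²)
E = mc² = 1.928e5 MeV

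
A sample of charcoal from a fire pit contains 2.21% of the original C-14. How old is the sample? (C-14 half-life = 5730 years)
Age = t½ × log₂(1/ratio) = 31510 years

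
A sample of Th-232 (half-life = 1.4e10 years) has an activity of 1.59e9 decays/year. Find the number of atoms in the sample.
N = A/λ = 3.211e19 atoms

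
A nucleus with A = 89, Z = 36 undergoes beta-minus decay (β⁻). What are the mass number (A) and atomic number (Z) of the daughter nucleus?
Daughter: A = 89, Z = 37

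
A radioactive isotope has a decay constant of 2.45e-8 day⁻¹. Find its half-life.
t½ = ln(2)/λ = 2.829e7 days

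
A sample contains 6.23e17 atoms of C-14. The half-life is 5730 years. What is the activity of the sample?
A = λN = 7.536e13 decays/year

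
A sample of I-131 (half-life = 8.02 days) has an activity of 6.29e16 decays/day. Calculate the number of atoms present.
N = A/λ = 7.278e17 atoms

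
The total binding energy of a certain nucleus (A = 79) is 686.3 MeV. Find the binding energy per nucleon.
B.E./A = 686.3/79 = 8.687 MeV/nucleon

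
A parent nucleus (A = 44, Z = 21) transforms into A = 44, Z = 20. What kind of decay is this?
ΔA = 0, ΔZ = -1 ⇒ beta-plus decay (β⁺) or electron capture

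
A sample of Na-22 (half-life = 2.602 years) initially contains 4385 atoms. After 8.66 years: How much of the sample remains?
N = N₀(1/2)^(t/t½) = 436.6 atoms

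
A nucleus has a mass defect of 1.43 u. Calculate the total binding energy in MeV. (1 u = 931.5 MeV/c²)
B.E. = Δm × 931.5 = 1332 MeV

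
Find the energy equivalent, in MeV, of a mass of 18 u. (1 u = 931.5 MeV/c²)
E = mc² = 16770 MeV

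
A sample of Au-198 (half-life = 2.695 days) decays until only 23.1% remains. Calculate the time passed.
t = t½ × log₂(N₀/N) = 5.697 days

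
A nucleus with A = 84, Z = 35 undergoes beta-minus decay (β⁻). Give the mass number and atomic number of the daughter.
Daughter: A = 84, Z = 36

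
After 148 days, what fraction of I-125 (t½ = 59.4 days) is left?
N/N₀ = (1/2)^(t/t½) = 0.1778 = 17.8%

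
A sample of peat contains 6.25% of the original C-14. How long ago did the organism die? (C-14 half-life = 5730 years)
Age = t½ × log₂(1/ratio) = 22920 years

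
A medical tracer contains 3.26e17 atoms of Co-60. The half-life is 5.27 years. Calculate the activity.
A = λN = 4.288e16 decays/year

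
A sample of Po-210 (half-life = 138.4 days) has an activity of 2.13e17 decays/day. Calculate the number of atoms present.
N = A/λ = 4.253e19 atoms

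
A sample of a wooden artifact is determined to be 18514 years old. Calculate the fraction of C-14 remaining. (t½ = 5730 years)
N/N₀ = (1/2)^(t/t½) = 0.1065 = 10.7%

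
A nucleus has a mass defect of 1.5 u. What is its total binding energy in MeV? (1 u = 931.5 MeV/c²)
B.E. = Δm × 931.5 = 1397 MeV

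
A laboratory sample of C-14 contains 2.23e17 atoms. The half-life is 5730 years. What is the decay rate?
A = λN = 2.698e13 decays/year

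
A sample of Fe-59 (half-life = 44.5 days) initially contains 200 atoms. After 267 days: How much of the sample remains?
N = N₀(1/2)^(t/t½) = 3.125 atoms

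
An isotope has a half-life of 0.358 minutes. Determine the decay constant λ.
λ = ln(2)/t½ = 1.936 minute⁻¹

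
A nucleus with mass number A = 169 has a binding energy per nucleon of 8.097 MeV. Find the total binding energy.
B.E. = 8.097 × 169 = 1368 MeV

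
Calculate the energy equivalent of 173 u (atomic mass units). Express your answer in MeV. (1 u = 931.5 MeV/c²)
E = mc² = 1.611e5 MeV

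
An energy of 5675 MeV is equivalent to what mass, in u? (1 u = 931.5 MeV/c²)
m = E/c² = 6.092 u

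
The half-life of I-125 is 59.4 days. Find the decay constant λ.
λ = ln(2)/t½ = 0.01167 day⁻¹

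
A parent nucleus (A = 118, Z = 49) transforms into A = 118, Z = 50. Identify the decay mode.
ΔA = 0, ΔZ = +1 ⇒ beta-minus decay (β⁻)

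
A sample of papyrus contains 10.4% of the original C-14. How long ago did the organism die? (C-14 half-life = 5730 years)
Age = t½ × log₂(1/ratio) = 18710 years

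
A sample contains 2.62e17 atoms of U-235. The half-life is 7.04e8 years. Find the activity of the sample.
A = λN = 2.58e8 decays/year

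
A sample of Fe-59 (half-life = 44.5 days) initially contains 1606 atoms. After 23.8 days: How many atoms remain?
N = N₀(1/2)^(t/t½) = 1109 atoms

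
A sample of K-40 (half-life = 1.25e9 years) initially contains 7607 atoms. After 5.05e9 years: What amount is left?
N = N₀(1/2)^(t/t½) = 462.4 atoms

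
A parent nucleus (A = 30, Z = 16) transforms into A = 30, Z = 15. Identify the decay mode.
ΔA = 0, ΔZ = -1 ⇒ beta-plus decay (β⁺) or electron capture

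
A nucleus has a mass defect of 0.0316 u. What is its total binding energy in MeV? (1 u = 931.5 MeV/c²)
B.E. = Δm × 931.5 = 29.44 MeV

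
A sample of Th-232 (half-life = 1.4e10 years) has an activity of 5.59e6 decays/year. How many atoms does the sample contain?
N = A/λ = 1.129e17 atoms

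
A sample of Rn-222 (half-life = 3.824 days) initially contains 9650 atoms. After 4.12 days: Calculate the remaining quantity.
N = N₀(1/2)^(t/t½) = 4573 atoms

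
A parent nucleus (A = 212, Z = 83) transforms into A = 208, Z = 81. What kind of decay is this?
ΔA = -4, ΔZ = -2 ⇒ alpha decay (α)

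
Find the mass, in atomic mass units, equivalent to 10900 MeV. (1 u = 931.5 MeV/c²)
m = E/c² = 11.7 u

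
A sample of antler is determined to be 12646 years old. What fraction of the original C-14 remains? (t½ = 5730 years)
N/N₀ = (1/2)^(t/t½) = 0.2166 = 21.7%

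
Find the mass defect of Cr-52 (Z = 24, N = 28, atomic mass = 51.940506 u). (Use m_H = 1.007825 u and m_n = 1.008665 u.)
Δm = Z·m_H + N·m_n − M = 0.4899 u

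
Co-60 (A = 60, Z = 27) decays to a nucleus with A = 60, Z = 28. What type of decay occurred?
ΔA = 0, ΔZ = +1 ⇒ beta-minus decay (β⁻)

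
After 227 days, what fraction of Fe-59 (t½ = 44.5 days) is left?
N/N₀ = (1/2)^(t/t½) = 0.02913 = 2.91%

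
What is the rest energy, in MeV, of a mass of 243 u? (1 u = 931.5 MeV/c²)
E = mc² = 2.264e5 MeV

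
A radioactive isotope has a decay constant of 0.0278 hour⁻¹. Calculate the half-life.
t½ = ln(2)/λ = 24.93 hours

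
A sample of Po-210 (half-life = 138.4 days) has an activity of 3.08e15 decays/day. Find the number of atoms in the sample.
N = A/λ = 6.15e17 atoms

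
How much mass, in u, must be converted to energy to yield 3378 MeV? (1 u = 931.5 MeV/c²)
m = E/c² = 3.626 u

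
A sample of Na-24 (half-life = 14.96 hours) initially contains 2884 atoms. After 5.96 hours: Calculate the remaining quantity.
N = N₀(1/2)^(t/t½) = 2188 atoms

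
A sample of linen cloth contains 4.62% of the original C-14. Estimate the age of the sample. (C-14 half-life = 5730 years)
Age = t½ × log₂(1/ratio) = 25420 years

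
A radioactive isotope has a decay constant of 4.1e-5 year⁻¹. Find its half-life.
t½ = ln(2)/λ = 16910 years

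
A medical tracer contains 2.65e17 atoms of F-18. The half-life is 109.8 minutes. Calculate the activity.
A = λN = 1.673e15 decays/minute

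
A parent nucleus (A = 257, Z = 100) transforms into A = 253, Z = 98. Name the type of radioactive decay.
ΔA = -4, ΔZ = -2 ⇒ alpha decay (α)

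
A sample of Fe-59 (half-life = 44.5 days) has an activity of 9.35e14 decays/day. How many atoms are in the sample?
N = A/λ = 6.003e16 atoms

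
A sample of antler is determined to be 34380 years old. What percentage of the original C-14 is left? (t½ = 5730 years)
N/N₀ = (1/2)^(t/t½) = 0.01562 = 1.56%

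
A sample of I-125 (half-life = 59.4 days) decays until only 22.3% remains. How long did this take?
t = t½ × log₂(N₀/N) = 128.6 days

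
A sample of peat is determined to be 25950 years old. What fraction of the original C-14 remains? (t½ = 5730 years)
N/N₀ = (1/2)^(t/t½) = 0.04332 = 4.33%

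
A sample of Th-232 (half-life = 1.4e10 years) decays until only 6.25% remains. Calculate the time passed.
t = t½ × log₂(N₀/N) = 5.6e10 years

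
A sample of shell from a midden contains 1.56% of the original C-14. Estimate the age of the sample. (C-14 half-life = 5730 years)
Age = t½ × log₂(1/ratio) = 34390 years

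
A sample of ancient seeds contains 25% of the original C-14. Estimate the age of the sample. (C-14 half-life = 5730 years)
Age = t½ × log₂(1/ratio) = 11460 years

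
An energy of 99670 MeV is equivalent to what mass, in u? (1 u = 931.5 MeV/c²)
m = E/c² = 107 u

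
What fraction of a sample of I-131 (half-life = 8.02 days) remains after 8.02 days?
N/N₀ = (1/2)^(t/t½) = 0.5 = 50%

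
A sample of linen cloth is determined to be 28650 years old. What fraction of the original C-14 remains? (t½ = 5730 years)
N/N₀ = (1/2)^(t/t½) = 0.03125 = 3.12%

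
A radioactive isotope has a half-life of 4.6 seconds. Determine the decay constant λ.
λ = ln(2)/t½ = 0.1507 second⁻¹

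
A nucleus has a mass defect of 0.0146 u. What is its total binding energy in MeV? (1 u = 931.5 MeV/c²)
B.E. = Δm × 931.5 = 13.6 MeV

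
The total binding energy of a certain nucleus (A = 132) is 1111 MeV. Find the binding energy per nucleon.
B.E./A = 1111/132 = 8.417 MeV/nucleon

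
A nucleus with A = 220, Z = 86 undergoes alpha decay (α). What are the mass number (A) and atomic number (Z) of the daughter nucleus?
Daughter: A = 216, Z = 84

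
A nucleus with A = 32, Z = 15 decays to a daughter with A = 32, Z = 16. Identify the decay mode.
ΔA = 0, ΔZ = +1 ⇒ beta-minus decay (β⁻)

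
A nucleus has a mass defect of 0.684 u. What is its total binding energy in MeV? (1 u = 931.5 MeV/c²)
B.E. = Δm × 931.5 = 637.1 MeV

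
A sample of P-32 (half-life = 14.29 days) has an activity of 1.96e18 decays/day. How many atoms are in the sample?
N = A/λ = 4.041e19 atoms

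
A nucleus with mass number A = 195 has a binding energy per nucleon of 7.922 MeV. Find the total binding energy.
B.E. = 7.922 × 195 = 1545 MeV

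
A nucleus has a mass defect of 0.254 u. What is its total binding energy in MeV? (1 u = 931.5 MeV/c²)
B.E. = Δm × 931.5 = 236.6 MeV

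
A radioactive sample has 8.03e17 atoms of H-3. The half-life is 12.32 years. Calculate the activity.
A = λN = 4.518e16 decays/year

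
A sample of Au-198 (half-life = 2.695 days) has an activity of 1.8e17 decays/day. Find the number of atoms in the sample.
N = A/λ = 6.999e17 atoms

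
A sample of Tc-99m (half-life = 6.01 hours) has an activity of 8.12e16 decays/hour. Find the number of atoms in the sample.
N = A/λ = 7.041e17 atoms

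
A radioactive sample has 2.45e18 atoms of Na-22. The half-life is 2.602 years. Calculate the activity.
A = λN = 6.527e17 decays/year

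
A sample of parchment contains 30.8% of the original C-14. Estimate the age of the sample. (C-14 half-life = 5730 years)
Age = t½ × log₂(1/ratio) = 9735 years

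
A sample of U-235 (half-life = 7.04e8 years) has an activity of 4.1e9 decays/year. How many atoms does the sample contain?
N = A/λ = 4.164e18 atoms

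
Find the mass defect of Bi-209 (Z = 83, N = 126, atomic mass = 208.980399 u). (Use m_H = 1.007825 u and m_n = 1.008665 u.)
Δm = Z·m_H + N·m_n − M = 1.761 u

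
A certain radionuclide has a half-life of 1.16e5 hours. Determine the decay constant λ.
λ = ln(2)/t½ = 5.975e-6 hour⁻¹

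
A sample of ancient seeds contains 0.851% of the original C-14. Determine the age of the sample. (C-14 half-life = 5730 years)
Age = t½ × log₂(1/ratio) = 39400 years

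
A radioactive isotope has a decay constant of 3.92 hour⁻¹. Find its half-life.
t½ = ln(2)/λ = 0.1768 hours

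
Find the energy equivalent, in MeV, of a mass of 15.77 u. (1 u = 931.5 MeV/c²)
E = mc² = 14690 MeV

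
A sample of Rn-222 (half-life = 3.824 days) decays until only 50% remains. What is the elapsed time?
t = t½ × log₂(N₀/N) = 3.824 days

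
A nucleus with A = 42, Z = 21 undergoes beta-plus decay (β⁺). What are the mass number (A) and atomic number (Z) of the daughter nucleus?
Daughter: A = 42, Z = 20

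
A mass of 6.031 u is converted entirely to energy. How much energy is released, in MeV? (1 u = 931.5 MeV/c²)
E = mc² = 5618 MeV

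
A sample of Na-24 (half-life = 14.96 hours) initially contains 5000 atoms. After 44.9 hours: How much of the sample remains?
N = N₀(1/2)^(t/t½) = 624.4 atoms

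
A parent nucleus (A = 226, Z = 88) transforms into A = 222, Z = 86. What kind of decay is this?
ΔA = -4, ΔZ = -2 ⇒ alpha decay (α)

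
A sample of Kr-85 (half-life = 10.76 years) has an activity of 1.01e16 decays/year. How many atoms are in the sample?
N = A/λ = 1.568e17 atoms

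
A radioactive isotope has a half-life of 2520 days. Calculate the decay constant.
λ = ln(2)/t½ = 2.751e-4 day⁻¹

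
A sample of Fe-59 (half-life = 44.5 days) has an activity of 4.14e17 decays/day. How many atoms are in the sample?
N = A/λ = 2.658e19 atoms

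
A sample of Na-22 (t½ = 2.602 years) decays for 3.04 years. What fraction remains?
N/N₀ = (1/2)^(t/t½) = 0.4449 = 44.5%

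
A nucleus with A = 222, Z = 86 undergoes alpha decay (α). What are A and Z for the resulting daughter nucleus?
Daughter: A = 218, Z = 84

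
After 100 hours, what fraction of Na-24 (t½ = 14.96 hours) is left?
N/N₀ = (1/2)^(t/t½) = 0.009722 = 0.972%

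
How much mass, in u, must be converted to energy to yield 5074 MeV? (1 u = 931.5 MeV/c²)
m = E/c² = 5.447 u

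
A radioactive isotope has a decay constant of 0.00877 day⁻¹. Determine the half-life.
t½ = ln(2)/λ = 79.04 days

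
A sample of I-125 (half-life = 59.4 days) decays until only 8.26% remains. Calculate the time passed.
t = t½ × log₂(N₀/N) = 213.7 days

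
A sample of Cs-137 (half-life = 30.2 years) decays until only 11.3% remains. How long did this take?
t = t½ × log₂(N₀/N) = 95 years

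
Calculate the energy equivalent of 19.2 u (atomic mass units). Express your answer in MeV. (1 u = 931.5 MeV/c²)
E = mc² = 17880 MeV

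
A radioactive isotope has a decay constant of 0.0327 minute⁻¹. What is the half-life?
t½ = ln(2)/λ = 21.2 minutes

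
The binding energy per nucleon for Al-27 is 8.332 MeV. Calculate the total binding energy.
B.E. = 8.332 × 27 = 225 MeV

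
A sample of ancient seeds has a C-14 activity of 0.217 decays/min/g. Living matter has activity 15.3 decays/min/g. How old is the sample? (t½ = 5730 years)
Age = t½ × log₂(A₀/A) = 35180 years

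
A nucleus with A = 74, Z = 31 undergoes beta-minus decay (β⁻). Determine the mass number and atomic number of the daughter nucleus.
Daughter: A = 74, Z = 32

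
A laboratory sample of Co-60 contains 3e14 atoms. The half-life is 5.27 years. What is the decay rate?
A = λN = 3.946e13 decays/year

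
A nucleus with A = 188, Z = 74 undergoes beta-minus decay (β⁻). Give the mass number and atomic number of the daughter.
Daughter: A = 188, Z = 75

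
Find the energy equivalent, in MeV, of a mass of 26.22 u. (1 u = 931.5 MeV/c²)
E = mc² = 24420 MeV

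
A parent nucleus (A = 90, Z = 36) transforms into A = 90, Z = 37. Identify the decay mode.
ΔA = 0, ΔZ = +1 ⇒ beta-minus decay (β⁻)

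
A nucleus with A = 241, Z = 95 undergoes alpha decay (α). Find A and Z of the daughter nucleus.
Daughter: A = 237, Z = 93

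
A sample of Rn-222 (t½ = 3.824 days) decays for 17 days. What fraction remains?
N/N₀ = (1/2)^(t/t½) = 0.04589 = 4.59%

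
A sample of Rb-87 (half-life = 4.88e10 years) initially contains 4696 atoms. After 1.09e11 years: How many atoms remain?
N = N₀(1/2)^(t/t½) = 998.5 atoms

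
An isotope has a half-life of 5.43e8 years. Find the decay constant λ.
λ = ln(2)/t½ = 1.277e-9 year⁻¹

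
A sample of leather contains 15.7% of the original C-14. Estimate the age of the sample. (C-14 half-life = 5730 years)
Age = t½ × log₂(1/ratio) = 15310 years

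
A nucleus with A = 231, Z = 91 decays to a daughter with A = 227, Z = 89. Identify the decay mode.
ΔA = -4, ΔZ = -2 ⇒ alpha decay (α)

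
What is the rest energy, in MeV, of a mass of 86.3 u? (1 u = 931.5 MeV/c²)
E = mc² = 80390 MeV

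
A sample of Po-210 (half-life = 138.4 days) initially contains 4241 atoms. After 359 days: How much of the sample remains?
N = N₀(1/2)^(t/t½) = 702.5 atoms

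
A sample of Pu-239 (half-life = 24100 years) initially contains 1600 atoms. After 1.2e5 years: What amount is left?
N = N₀(1/2)^(t/t½) = 50.72 atoms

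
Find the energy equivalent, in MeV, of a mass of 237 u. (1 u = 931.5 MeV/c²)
E = mc² = 2.208e5 MeV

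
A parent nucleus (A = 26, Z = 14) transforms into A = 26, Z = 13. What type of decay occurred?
ΔA = 0, ΔZ = -1 ⇒ beta-plus decay (β⁺) or electron capture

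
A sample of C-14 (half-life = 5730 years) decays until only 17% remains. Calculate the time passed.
t = t½ × log₂(N₀/N) = 14650 years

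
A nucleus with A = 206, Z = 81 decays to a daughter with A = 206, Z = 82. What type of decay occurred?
ΔA = 0, ΔZ = +1 ⇒ beta-minus decay (β⁻)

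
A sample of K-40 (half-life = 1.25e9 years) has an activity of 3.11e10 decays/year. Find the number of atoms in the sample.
N = A/λ = 5.608e19 atoms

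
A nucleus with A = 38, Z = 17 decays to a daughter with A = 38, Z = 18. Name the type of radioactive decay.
ΔA = 0, ΔZ = +1 ⇒ beta-minus decay (β⁻)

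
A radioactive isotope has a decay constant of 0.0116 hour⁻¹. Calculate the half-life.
t½ = ln(2)/λ = 59.75 hours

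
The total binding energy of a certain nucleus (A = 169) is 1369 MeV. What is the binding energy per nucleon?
B.E./A = 1369/169 = 8.101 MeV/nucleon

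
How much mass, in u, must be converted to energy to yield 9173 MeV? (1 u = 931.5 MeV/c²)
m = E/c² = 9.848 u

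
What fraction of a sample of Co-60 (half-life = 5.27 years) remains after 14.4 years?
N/N₀ = (1/2)^(t/t½) = 0.1505 = 15%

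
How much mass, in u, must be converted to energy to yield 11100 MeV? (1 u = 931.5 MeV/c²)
m = E/c² = 11.92 u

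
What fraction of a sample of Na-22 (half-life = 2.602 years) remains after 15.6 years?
N/N₀ = (1/2)^(t/t½) = 0.01568 = 1.57%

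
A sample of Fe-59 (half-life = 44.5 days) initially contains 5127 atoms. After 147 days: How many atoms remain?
N = N₀(1/2)^(t/t½) = 519.3 atoms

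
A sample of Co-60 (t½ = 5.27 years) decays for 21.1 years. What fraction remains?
N/N₀ = (1/2)^(t/t½) = 0.06234 = 6.23%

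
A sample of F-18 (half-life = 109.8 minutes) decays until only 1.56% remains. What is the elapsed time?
t = t½ × log₂(N₀/N) = 659.1 minutes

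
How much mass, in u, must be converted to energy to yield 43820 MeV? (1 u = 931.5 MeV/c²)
m = E/c² = 47.04 u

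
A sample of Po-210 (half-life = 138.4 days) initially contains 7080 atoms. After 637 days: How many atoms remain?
N = N₀(1/2)^(t/t½) = 291.4 atoms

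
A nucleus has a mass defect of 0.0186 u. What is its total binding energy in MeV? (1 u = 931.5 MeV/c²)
B.E. = Δm × 931.5 = 17.33 MeV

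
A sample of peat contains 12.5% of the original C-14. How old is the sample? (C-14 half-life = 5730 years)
Age = t½ × log₂(1/ratio) = 17190 years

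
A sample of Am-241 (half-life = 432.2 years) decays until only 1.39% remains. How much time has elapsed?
t = t½ × log₂(N₀/N) = 2666 years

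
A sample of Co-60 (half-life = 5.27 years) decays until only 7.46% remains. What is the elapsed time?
t = t½ × log₂(N₀/N) = 19.73 years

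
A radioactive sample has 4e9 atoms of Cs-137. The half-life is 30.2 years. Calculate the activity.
A = λN = 9.181e7 decays/year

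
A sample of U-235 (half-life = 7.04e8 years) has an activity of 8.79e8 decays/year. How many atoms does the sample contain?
N = A/λ = 8.928e17 atoms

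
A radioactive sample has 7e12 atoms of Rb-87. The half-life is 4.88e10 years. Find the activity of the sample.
A = λN = 99.43 decays/year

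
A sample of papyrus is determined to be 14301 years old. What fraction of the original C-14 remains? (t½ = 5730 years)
N/N₀ = (1/2)^(t/t½) = 0.1773 = 17.7%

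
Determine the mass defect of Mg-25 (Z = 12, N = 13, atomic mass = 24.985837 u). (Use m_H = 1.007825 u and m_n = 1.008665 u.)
Δm = Z·m_H + N·m_n − M = 0.2207 u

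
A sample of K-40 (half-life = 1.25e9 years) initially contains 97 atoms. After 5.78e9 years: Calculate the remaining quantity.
N = N₀(1/2)^(t/t½) = 3.934 atoms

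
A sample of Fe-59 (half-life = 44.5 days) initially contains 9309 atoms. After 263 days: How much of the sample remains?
N = N₀(1/2)^(t/t½) = 154.8 atoms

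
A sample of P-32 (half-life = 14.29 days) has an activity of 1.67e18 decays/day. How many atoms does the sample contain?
N = A/λ = 3.443e19 atoms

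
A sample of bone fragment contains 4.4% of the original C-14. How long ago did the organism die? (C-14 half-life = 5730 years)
Age = t½ × log₂(1/ratio) = 25820 years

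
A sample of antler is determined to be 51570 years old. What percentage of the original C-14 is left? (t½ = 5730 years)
N/N₀ = (1/2)^(t/t½) = 0.001953 = 0.195%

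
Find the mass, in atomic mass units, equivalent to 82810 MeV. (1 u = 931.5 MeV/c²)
m = E/c² = 88.9 u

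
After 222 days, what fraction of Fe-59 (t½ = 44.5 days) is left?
N/N₀ = (1/2)^(t/t½) = 0.03149 = 3.15%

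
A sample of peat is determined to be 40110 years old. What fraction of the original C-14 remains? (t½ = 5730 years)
N/N₀ = (1/2)^(t/t½) = 0.007812 = 0.781%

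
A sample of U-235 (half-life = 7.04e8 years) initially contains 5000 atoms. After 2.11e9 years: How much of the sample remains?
N = N₀(1/2)^(t/t½) = 626.2 atoms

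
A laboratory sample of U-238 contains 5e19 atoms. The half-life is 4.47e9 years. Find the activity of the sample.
A = λN = 7.753e9 decays/year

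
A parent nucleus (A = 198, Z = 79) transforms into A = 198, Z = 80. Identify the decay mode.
ΔA = 0, ΔZ = +1 ⇒ beta-minus decay (β⁻)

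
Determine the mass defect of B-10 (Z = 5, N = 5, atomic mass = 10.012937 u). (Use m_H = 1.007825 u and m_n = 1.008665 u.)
Δm = Z·m_H + N·m_n − M = 0.06951 u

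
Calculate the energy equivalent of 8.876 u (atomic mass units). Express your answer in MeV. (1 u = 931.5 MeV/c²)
E = mc² = 8268 MeV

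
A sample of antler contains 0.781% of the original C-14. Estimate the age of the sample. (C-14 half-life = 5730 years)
Age = t½ × log₂(1/ratio) = 40110 years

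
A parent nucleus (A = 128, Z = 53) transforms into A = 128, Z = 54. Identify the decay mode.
ΔA = 0, ΔZ = +1 ⇒ beta-minus decay (β⁻)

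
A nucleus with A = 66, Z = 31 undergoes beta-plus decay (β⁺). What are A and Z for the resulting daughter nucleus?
Daughter: A = 66, Z = 30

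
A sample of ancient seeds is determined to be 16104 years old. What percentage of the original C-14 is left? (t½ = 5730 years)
N/N₀ = (1/2)^(t/t½) = 0.1425 = 14.3%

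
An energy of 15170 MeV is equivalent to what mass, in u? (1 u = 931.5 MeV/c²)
m = E/c² = 16.29 u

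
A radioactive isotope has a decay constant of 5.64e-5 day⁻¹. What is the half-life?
t½ = ln(2)/λ = 12290 days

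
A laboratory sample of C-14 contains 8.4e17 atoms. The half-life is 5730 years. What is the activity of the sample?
A = λN = 1.016e14 decays/year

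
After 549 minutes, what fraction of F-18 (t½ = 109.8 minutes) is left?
N/N₀ = (1/2)^(t/t½) = 0.03125 = 3.12%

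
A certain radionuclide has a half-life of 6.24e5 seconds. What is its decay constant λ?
λ = ln(2)/t½ = 1.111e-6 second⁻¹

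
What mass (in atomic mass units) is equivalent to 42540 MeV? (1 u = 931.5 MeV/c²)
m = E/c² = 45.67 u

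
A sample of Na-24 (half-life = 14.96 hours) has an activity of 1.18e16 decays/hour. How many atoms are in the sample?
N = A/λ = 2.547e17 atoms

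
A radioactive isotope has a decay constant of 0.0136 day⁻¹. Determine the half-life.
t½ = ln(2)/λ = 50.97 days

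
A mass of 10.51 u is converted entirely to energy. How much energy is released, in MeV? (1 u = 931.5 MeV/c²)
E = mc² = 9790 MeV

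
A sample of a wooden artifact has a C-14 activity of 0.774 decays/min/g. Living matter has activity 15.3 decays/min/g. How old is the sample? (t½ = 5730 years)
Age = t½ × log₂(A₀/A) = 24670 years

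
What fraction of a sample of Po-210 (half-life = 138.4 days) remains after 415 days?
N/N₀ = (1/2)^(t/t½) = 0.1251 = 12.5%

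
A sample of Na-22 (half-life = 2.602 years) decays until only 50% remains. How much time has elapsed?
t = t½ × log₂(N₀/N) = 2.602 years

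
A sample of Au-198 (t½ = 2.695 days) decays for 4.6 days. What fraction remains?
N/N₀ = (1/2)^(t/t½) = 0.3063 = 30.6%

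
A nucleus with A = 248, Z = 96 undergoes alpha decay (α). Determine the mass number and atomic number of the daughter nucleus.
Daughter: A = 244, Z = 94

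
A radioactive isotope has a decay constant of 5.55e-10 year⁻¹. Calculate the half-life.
t½ = ln(2)/λ = 1.249e9 years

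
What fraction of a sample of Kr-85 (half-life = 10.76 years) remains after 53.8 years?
N/N₀ = (1/2)^(t/t½) = 0.03125 = 3.12%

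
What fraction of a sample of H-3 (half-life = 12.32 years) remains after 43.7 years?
N/N₀ = (1/2)^(t/t½) = 0.08555 = 8.56%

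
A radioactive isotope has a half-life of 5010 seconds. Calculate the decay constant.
λ = ln(2)/t½ = 1.384e-4 second⁻¹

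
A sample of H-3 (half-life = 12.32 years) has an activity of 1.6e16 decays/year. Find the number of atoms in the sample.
N = A/λ = 2.844e17 atoms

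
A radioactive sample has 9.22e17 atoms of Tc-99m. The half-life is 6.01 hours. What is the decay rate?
A = λN = 1.063e17 decays/hour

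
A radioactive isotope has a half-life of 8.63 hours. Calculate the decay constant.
λ = ln(2)/t½ = 0.08032 hour⁻¹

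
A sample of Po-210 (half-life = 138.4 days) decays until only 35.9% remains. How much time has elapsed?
t = t½ × log₂(N₀/N) = 204.5 days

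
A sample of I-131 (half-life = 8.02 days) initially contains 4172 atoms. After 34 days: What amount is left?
N = N₀(1/2)^(t/t½) = 220.9 atoms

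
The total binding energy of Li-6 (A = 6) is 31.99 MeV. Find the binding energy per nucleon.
B.E./A = 31.99/6 = 5.332 MeV/nucleon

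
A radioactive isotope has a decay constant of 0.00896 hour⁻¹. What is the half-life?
t½ = ln(2)/λ = 77.36 hours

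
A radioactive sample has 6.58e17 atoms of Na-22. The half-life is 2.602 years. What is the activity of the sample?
A = λN = 1.753e17 decays/year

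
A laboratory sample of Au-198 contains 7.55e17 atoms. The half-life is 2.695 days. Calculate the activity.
A = λN = 1.942e17 decays/day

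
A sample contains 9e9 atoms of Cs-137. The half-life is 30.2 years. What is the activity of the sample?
A = λN = 2.066e8 decays/year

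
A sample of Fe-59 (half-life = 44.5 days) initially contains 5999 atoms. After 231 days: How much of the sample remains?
N = N₀(1/2)^(t/t½) = 164.2 atoms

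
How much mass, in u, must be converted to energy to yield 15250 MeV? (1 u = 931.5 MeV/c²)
m = E/c² = 16.37 u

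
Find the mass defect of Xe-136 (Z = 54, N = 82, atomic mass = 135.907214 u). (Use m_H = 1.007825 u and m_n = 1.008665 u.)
Δm = Z·m_H + N·m_n − M = 1.226 u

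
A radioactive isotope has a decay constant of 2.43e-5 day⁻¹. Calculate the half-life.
t½ = ln(2)/λ = 28520 days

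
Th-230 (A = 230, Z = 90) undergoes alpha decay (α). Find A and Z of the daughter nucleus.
Daughter: A = 226, Z = 88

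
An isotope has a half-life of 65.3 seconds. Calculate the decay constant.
λ = ln(2)/t½ = 0.01061 second⁻¹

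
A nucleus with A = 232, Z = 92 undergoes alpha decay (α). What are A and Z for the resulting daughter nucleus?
Daughter: A = 228, Z = 90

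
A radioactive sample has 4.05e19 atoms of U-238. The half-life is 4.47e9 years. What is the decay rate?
A = λN = 6.28e9 decays/year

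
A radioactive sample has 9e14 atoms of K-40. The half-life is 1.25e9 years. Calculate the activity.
A = λN = 4.991e5 decays/year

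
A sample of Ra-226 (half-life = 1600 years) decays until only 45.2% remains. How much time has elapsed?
t = t½ × log₂(N₀/N) = 1833 years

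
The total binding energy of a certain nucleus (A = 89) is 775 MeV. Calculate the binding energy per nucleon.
B.E./A = 775/89 = 8.708 MeV/nucleon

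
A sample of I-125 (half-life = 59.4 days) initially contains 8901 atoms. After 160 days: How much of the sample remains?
N = N₀(1/2)^(t/t½) = 1376 atoms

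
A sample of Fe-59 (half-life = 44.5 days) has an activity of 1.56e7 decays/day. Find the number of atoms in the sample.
N = A/λ = 1.002e9 atoms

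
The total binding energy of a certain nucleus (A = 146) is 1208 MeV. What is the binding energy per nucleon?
B.E./A = 1208/146 = 8.274 MeV/nucleon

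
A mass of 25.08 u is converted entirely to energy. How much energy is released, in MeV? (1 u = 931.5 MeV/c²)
E = mc² = 23360 MeV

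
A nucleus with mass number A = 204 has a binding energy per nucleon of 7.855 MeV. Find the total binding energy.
B.E. = 7.855 × 204 = 1602 MeV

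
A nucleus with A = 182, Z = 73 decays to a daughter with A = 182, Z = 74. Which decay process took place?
ΔA = 0, ΔZ = +1 ⇒ beta-minus decay (β⁻)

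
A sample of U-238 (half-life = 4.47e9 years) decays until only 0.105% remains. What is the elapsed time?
t = t½ × log₂(N₀/N) = 4.423e10 years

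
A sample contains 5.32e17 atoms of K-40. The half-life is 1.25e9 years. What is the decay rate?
A = λN = 2.95e8 decays/year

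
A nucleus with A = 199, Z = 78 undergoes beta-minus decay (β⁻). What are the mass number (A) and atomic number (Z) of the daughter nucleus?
Daughter: A = 199, Z = 79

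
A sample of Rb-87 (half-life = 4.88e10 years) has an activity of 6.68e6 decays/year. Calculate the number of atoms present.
N = A/λ = 4.703e17 atoms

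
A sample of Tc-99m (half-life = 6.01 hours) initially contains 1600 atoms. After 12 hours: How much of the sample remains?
N = N₀(1/2)^(t/t½) = 400.9 atoms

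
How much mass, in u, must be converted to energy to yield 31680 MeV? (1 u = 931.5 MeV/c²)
m = E/c² = 34.01 u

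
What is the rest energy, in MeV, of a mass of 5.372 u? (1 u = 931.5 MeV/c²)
E = mc² = 5004 MeV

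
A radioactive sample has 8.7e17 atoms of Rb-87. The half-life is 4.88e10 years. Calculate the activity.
A = λN = 1.236e7 decays/year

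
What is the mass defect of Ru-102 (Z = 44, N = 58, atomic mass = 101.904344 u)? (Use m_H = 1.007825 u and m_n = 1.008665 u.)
Δm = Z·m_H + N·m_n − M = 0.9425 u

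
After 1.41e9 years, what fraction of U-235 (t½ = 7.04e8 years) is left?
N/N₀ = (1/2)^(t/t½) = 0.2495 = 25%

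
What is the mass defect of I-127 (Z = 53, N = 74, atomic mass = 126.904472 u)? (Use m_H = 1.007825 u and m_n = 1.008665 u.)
Δm = Z·m_H + N·m_n − M = 1.151 u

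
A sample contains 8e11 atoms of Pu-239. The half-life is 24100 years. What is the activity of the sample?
A = λN = 2.301e7 decays/year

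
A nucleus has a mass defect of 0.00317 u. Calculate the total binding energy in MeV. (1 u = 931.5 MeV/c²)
B.E. = Δm × 931.5 = 2.953 MeV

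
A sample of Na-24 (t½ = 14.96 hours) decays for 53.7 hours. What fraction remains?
N/N₀ = (1/2)^(t/t½) = 0.08307 = 8.31%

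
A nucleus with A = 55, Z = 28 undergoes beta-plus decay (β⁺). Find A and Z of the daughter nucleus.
Daughter: A = 55, Z = 27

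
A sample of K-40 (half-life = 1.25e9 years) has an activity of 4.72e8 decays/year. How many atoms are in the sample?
N = A/λ = 8.512e17 atoms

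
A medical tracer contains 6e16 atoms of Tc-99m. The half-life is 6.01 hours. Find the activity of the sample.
A = λN = 6.92e15 decays/hour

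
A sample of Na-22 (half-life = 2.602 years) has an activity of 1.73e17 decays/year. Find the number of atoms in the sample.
N = A/λ = 6.494e17 atoms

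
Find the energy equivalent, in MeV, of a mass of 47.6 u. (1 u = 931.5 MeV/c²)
E = mc² = 44340 MeV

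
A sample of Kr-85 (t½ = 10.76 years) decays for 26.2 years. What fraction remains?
N/N₀ = (1/2)^(t/t½) = 0.1849 = 18.5%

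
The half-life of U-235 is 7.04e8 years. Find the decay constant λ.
λ = ln(2)/t½ = 9.846e-10 year⁻¹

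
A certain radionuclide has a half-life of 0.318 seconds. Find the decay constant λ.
λ = ln(2)/t½ = 2.18 second⁻¹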